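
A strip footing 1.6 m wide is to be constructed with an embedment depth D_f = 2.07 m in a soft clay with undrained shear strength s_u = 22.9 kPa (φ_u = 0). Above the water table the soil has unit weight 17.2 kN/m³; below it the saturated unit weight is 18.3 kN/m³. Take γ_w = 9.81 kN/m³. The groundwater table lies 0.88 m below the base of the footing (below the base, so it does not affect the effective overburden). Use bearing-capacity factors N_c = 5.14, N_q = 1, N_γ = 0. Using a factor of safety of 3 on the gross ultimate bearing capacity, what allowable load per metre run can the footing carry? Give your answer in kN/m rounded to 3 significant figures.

q = γ·D_f = 17.2 × 2.07 = 35.604 kPa.
c·N_c = 22.9 × 5.14 = 117.71 kPa
q·N_q = 35.604 × 1 = 35.604 kPa
q_ult = 117.71 + 35.604 = 153.31 kPa.
Gross allowable pressure q_all = 153.31 / 3 = 51.103 kPa.
Allowable wall load = q_all × B = 51.103 × 1.6 = 81.765 kN per metre run.

≈ 81.8 kN/m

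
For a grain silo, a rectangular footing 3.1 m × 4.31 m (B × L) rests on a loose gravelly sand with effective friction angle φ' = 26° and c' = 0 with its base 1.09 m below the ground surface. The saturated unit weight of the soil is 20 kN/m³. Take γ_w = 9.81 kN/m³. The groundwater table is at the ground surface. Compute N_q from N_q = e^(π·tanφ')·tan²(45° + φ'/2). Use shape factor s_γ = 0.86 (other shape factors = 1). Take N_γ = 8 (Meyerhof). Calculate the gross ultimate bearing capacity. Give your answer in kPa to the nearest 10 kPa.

tan26° = 0.4877, so N_q = e^(π×0.4877)·tan²(58°) = 4.629 × 2.561 = 11.85.
With the water table at the surface the whole profile is submerged: γ' = 20 − 9.81 = 10.19 kN/m³, so q = γ'·D_f = 11.107 kPa; the same γ' applies in the ½γBN_γ term.
q_ult = q·N_q + 0.5·γ·B·N_γ·s_γ
     = 11.107 × 11.854 + 0.5 × 10.19 × 3.1 × 8 × 0.86
     = 131.67 + 108.67 = 240.33 kPa.

q_ult ≈ 240 kPa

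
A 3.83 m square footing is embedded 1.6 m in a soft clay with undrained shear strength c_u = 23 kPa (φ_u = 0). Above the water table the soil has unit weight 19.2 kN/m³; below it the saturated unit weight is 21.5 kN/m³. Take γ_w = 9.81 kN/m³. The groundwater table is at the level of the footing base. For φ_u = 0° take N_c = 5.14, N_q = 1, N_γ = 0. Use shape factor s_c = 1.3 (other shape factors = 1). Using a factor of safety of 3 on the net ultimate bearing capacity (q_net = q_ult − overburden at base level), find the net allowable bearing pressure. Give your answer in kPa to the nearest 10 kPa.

Effective surcharge at the founding depth q = γ·D_f = 19.2 × 1.6 = 30.72 kPa.
q_ult = c·N_c·s_c + q·N_q
     = 23 × 5.14 × 1.3 + 30.72 × 1
     = 153.69 + 30.72 = 184.41 kPa.
q_net = 184.41 − 30.72 = 153.69 kPa.
q_all(net) = 153.69 / 3 = 51.229 kPa.

q_all(net) ≈ 50 kPa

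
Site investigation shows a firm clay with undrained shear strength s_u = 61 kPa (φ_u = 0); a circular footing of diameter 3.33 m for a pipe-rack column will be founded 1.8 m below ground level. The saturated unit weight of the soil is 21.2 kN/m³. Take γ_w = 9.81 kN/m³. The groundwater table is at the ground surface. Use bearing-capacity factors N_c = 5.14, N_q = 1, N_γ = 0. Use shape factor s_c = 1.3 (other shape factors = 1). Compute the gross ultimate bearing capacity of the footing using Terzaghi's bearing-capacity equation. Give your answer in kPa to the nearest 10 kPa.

q_ult ≈ 430 kPa

Water table at ground surface, so effective unit weight γ' = 21.2 − 9.81 = 11.39 kN/m³ is used throughout; overburden q = 11.39 × 1.8 = 20.502 kPa.
Cohesion term c·N_c·s_c = 61 × 5.14 × 1.3 = 407.6 kPa; surcharge term q·N_q = 20.502 × 1 = 20.502 kPa.
q_ult = 407.6 + 20.502 = 428.1 kPa.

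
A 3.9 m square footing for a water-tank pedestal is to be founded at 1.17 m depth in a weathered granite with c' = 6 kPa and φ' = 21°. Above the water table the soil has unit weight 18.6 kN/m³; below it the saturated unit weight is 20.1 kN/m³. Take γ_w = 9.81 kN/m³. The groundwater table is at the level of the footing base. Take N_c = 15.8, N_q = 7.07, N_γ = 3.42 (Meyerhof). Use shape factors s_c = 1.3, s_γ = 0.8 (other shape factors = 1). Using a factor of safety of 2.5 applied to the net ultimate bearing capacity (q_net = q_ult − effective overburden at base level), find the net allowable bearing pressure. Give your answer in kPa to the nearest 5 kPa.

q_all(net) ≈ 125 kPa

Overburden at base level: q = 18.6 × 1.17 = 21.762 kPa.
Below the base the soil is submerged, so the ½γBN_γ term uses γ' = 20.1 − 9.81 = 10.29 kN/m³.
Cohesion term c·N_c·s_c = 6 × 15.8 × 1.3 = 123.24 kPa; surcharge term q·N_q = 21.762 × 7.07 = 153.86 kPa; self-weight term 0.5·γ·B·N_γ·s_γ = 0.5 × 10.29 × 3.9 × 3.42 × 0.8 = 54.899 kPa.
q_ult = 123.24 + 153.86 + 54.899 = 332 kPa.
Net ultimate: q_net = 332 − 21.762 = 310.23 kPa.
q_all(net) = 310.23 / 2.5 = 124.09 kPa.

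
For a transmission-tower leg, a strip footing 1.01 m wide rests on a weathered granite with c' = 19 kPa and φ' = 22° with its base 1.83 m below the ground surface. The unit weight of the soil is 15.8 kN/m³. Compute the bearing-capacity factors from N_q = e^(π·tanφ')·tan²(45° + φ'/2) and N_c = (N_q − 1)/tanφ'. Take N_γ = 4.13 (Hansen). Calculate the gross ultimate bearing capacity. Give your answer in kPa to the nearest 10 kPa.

tan22° = 0.404, so N_q = e^(π×0.404)·tan²(56°) = 3.558 × 2.198 = 7.82.
N_c = (7.82 − 1)/tan22° = 16.88.
Overburden at base level: q = 15.8 × 1.83 = 28.914 kPa.
Cohesion term c·N_c = 19 × 16.883 = 320.77 kPa; surcharge term q·N_q = 28.914 × 7.8211 = 226.14 kPa; self-weight term 0.5·γ·B·N_γ = 0.5 × 15.8 × 1.01 × 4.13 = 32.953 kPa.
q_ult = 320.77 + 226.14 + 32.953 = 579.87 kPa.

q_ult ≈ 580 kPa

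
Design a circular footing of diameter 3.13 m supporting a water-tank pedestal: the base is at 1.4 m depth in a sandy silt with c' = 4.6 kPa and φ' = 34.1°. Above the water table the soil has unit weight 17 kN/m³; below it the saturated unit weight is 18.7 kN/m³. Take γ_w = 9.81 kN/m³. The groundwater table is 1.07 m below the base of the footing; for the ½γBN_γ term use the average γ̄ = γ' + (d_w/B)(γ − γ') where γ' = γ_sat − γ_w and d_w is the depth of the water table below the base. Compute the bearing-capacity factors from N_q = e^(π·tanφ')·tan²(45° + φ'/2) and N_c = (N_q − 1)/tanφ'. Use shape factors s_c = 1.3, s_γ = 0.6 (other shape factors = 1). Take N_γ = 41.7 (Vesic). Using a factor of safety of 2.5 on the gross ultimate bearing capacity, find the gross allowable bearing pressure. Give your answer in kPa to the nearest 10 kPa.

N_q = e^(π·tan34.1°)·tan²(62.05°) = 29.8; N_c = (N_q − 1)/tanφ' = 42.54.
q = γ·D_f = 17 × 1.4 = 23.8 kPa.
γ' = 8.89 kN/m³; averaging over the depth B below the base, γ̄ = γ' + (d_w/B)(γ − γ') = 11.662 kN/m³.
c·N_c·s_c = 4.6 × 42.539 × 1.3 = 254.38 kPa
q·N_q = 23.8 × 29.801 = 709.27 kPa
0.5·γ·B·N_γ·s_γ = 0.5 × 11.662 × 3.13 × 41.7 × 0.6 = 456.66 kPa
q_ult = 254.38 + 709.27 + 456.66 = 1420.3 kPa.
q_all = 1420.3 / 2.5 = 568.12 kPa.

q_all ≈ 570 kPa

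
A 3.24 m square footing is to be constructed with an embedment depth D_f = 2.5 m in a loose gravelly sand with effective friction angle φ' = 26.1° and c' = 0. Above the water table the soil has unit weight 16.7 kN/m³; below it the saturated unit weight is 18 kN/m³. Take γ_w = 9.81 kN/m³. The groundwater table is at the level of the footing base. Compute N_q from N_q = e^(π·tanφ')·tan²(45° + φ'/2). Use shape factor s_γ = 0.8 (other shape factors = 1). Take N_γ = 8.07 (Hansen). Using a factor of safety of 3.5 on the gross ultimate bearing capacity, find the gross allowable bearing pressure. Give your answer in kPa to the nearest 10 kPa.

N_q = e^(π·tan26.1°)·tan²(58.05°) = 11.98.
q = γ·D_f = 16.7 × 2.5 = 41.75 kPa.
For the ½γBN_γ term take γ' = 18 − 9.81 = 8.19 kN/m³ (soil below base is submerged).
q·N_q = 41.75 × 11.981 = 500.23 kPa
0.5·γ·B·N_γ·s_γ = 0.5 × 8.19 × 3.24 × 8.07 × 0.8 = 85.657 kPa
q_ult = 500.23 + 85.657 = 585.88 kPa.
q_all = 585.88 / 3.5 = 167.4 kPa.

q_all ≈ 170 kPa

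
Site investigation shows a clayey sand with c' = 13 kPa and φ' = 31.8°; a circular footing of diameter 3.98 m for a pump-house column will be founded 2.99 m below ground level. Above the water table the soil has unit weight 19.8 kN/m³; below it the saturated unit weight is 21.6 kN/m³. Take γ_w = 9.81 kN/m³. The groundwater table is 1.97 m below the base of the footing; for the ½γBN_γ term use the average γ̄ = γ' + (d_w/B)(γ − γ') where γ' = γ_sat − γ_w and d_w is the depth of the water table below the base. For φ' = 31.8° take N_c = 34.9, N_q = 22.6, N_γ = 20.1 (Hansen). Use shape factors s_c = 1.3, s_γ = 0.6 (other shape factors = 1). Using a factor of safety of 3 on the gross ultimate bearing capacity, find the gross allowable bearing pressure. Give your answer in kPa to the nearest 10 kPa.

q_all ≈ 770 kPa

Effective surcharge at the founding depth q = γ·D_f = 19.8 × 2.99 = 59.202 kPa.
With d_w = 1.97 m < B, γ̄ = 11.79 + (1.97/3.98) × (19.8 − 11.79) = 15.755 kN/m³.
q_ult = c·N_c·s_c + q·N_q + 0.5·γ·B·N_γ·s_γ
     = 13 × 34.9 × 1.3 + 59.202 × 22.6 + 0.5 × 15.755 × 3.98 × 20.1 × 0.6
     = 589.81 + 1338 + 378.1 = 2305.9 kPa.
q_all = 2305.9 / 3 = 768.63 kPa.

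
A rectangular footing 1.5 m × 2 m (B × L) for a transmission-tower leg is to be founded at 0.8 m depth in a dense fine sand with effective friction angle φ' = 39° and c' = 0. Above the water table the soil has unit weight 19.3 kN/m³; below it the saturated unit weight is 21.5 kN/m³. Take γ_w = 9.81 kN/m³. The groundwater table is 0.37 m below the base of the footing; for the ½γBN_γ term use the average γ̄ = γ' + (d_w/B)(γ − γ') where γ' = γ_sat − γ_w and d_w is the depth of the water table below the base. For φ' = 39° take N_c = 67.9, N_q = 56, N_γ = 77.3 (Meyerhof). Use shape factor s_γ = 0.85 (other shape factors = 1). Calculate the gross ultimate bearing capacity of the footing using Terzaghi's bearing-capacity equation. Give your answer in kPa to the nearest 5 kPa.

q_ult ≈ 1535 kPa

Effective surcharge at the founding depth q = γ·D_f = 19.3 × 0.8 = 15.44 kPa.
With d_w = 0.37 m < B, γ̄ = 11.69 + (0.37/1.5) × (19.3 − 11.69) = 13.567 kN/m³.
q_ult = q·N_q + 0.5·γ·B·N_γ·s_γ
     = 15.44 × 56 + 0.5 × 13.567 × 1.5 × 77.3 × 0.85
     = 864.64 + 668.57 = 1533.2 kPa.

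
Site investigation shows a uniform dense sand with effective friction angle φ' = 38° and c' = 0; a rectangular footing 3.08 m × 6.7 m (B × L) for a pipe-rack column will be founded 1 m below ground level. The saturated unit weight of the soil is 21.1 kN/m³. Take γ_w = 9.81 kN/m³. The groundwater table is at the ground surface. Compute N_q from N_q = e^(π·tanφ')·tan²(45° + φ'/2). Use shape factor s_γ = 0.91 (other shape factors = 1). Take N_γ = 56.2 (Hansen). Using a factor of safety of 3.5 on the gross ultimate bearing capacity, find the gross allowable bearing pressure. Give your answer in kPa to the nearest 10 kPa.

N_q = e^(π·tan38°)·tan²(64°) = 48.93.
With the water table at the surface the whole profile is submerged: γ' = 21.1 − 9.81 = 11.29 kN/m³, so q = γ'·D_f = 11.29 kPa; the same γ' applies in the ½γBN_γ term.
q_ult = q·N_q + 0.5·γ·B·N_γ·s_γ
     = 11.29 × 48.933 + 0.5 × 11.29 × 3.08 × 56.2 × 0.91
     = 552.46 + 889.19 = 1441.6 kPa.
q_all = 1441.6 / 3.5 = 411.9 kPa.

q_all ≈ 410 kPa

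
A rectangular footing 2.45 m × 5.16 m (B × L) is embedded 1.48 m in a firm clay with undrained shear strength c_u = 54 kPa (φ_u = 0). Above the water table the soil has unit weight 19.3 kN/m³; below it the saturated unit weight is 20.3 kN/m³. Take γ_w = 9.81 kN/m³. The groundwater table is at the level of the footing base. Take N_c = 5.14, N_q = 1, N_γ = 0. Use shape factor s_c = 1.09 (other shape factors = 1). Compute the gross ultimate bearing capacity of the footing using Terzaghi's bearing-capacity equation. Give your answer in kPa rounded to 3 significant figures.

q_ult ≈ 331 kPa

Effective surcharge at the founding depth q = γ·D_f = 19.3 × 1.48 = 28.564 kPa.
q_ult = c·N_c·s_c + q·N_q
     = 54 × 5.14 × 1.09 + 28.564 × 1
     = 302.54 + 28.564 = 331.1 kPa.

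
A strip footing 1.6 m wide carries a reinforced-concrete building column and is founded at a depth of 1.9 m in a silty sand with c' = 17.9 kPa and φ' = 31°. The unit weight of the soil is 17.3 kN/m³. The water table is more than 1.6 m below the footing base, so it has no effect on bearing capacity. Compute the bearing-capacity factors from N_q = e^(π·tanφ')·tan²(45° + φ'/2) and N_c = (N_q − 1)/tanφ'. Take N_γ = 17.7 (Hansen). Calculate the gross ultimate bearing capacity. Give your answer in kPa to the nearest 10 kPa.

tan31° = 0.6009, so N_q = e^(π×0.6009)·tan²(60.5°) = 6.604 × 3.124 = 20.63.
N_c = (20.63 − 1)/tan31° = 32.67.
q = γ·D_f = 17.3 × 1.9 = 32.87 kPa.
c·N_c = 17.9 × 32.671 = 584.81 kPa
q·N_q = 32.87 × 20.631 = 678.13 kPa
0.5·γ·B·N_γ = 0.5 × 17.3 × 1.6 × 17.7 = 244.97 kPa
q_ult = 584.81 + 678.13 + 244.97 = 1507.9 kPa.

q_ult ≈ 1510 kPa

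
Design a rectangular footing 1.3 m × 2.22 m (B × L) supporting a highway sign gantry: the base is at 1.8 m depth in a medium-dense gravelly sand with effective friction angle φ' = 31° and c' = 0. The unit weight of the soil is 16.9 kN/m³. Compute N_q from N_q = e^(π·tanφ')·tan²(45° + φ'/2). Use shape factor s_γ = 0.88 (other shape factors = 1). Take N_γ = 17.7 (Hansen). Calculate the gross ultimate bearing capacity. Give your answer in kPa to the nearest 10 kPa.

tan31° = 0.6009, so N_q = e^(π×0.6009)·tan²(60.5°) = 6.604 × 3.124 = 20.63.
Effective surcharge at the founding depth q = γ·D_f = 16.9 × 1.8 = 30.42 kPa.
q_ult = q·N_q + 0.5·γ·B·N_γ·s_γ
     = 30.42 × 20.631 + 0.5 × 16.9 × 1.3 × 17.7 × 0.88
     = 627.59 + 171.1 = 798.69 kPa.

q_ult ≈ 800 kPa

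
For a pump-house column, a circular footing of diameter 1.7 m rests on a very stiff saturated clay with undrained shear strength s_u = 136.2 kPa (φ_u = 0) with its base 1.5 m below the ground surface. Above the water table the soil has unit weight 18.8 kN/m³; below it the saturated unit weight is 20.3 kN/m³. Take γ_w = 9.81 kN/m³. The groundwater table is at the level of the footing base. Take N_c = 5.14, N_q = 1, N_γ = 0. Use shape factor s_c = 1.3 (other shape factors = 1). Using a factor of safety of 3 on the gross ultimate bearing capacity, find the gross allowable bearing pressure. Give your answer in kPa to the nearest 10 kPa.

q_all ≈ 310 kPa

Overburden at base level: q = 18.8 × 1.5 = 28.2 kPa.
Cohesion term c·N_c·s_c = 136.2 × 5.14 × 1.3 = 910.09 kPa; surcharge term q·N_q = 28.2 × 1 = 28.2 kPa.
q_ult = 910.09 + 28.2 = 938.29 kPa.
q_all = 938.29 / 3 = 312.76 kPa.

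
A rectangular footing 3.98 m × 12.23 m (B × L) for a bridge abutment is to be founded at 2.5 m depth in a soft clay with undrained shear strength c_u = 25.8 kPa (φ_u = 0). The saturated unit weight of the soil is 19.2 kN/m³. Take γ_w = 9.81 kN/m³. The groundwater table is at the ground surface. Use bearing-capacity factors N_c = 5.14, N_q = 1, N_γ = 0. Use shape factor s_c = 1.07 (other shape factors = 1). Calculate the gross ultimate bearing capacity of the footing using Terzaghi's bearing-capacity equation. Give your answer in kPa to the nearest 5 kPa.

Water table at ground surface, so effective unit weight γ' = 19.2 − 9.81 = 9.39 kN/m³ is used throughout; overburden q = 9.39 × 2.5 = 23.475 kPa.
Cohesion term c·N_c·s_c = 25.8 × 5.14 × 1.07 = 141.89 kPa; surcharge term q·N_q = 23.475 × 1 = 23.475 kPa.
q_ult = 141.89 + 23.475 = 165.37 kPa.

q_ult ≈ 165 kPa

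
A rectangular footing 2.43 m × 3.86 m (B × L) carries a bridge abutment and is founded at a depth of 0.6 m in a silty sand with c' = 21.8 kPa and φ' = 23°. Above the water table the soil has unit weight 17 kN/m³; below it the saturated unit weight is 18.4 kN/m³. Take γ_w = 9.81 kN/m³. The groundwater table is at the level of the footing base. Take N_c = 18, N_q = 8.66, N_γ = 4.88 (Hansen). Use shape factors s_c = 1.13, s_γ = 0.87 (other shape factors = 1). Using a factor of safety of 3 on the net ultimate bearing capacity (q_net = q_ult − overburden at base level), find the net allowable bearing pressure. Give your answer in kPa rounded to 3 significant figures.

q_all(net) ≈ 189 kPa

q = γ·D_f = 17 × 0.6 = 10.2 kPa.
For the ½γBN_γ term take γ' = 18.4 − 9.81 = 8.59 kN/m³ (soil below base is submerged).
c·N_c·s_c = 21.8 × 18 × 1.13 = 443.41 kPa
q·N_q = 10.2 × 8.66 = 88.332 kPa
0.5·γ·B·N_γ·s_γ = 0.5 × 8.59 × 2.43 × 4.88 × 0.87 = 44.311 kPa
q_ult = 443.41 + 88.332 + 44.311 = 576.05 kPa.
q_net = 576.05 − 10.2 = 565.85 kPa.
q_all(net) = 565.85 / 3 = 188.62 kPa.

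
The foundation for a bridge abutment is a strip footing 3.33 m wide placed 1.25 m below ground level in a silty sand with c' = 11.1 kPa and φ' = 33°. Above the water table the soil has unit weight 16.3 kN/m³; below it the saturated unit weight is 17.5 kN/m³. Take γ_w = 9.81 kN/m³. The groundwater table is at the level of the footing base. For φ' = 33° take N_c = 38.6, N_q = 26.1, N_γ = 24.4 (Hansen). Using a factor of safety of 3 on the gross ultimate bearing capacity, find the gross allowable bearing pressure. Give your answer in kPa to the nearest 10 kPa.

q_all ≈ 420 kPa

Overburden at base level: q = 16.3 × 1.25 = 20.375 kPa.
Below the base the soil is submerged, so the ½γBN_γ term uses γ' = 17.5 − 9.81 = 7.69 kN/m³.
Cohesion term c·N_c = 11.1 × 38.6 = 428.46 kPa; surcharge term q·N_q = 20.375 × 26.1 = 531.79 kPa; self-weight term 0.5·γ·B·N_γ = 0.5 × 7.69 × 3.33 × 24.4 = 312.41 kPa.
q_ult = 428.46 + 531.79 + 312.41 = 1272.7 kPa.
q_all = 1272.7 / 3 = 424.22 kPa.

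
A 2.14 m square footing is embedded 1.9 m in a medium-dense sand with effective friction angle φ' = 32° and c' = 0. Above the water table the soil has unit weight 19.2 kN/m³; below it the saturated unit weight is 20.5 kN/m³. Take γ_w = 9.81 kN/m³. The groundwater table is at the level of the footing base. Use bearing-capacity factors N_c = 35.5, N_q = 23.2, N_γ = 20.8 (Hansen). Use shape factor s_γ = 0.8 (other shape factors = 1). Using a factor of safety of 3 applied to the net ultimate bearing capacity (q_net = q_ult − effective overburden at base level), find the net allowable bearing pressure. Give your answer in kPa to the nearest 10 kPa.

Effective surcharge at the founding depth q = γ·D_f = 19.2 × 1.9 = 36.48 kPa.
The water table coincides with the base, so in the self-weight term γ → γ' = 10.69 kN/m³.
q_ult = q·N_q + 0.5·γ·B·N_γ·s_γ
     = 36.48 × 23.2 + 0.5 × 10.69 × 2.14 × 20.8 × 0.8
     = 846.34 + 190.33 = 1036.7 kPa.
Net ultimate: q_net = 1036.7 − 36.48 = 1000.2 kPa.
q_all(net) = 1000.2 / 3 = 333.4 kPa.

q_all(net) ≈ 330 kPa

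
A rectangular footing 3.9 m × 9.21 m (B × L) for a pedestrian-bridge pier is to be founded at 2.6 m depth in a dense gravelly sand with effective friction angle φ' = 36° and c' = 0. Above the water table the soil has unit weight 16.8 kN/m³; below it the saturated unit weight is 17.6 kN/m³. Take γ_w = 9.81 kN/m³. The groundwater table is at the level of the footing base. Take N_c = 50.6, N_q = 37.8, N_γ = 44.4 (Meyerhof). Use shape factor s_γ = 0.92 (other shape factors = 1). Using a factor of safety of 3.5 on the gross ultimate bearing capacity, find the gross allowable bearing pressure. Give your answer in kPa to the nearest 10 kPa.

q = γ·D_f = 16.8 × 2.6 = 43.68 kPa.
For the ½γBN_γ term take γ' = 17.6 − 9.81 = 7.79 kN/m³ (soil below base is submerged).
q·N_q = 43.68 × 37.8 = 1651.1 kPa
0.5·γ·B·N_γ·s_γ = 0.5 × 7.79 × 3.9 × 44.4 × 0.92 = 620.5 kPa
q_ult = 1651.1 + 620.5 = 2271.6 kPa.
q_all = 2271.6 / 3.5 = 649.03 kPa.

q_all ≈ 650 kPa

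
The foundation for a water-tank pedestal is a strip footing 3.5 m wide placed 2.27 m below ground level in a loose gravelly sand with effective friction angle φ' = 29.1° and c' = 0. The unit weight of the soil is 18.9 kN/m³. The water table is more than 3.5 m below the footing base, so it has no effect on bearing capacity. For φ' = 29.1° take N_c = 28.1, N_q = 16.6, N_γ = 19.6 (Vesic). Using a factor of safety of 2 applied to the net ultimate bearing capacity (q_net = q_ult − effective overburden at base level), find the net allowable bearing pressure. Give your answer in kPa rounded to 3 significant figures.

q_all(net) ≈ 659 kPa

q = γ·D_f = 18.9 × 2.27 = 42.903 kPa.
q·N_q = 42.903 × 16.6 = 712.19 kPa
0.5·γ·B·N_γ = 0.5 × 18.9 × 3.5 × 19.6 = 648.27 kPa
q_ult = 712.19 + 648.27 = 1360.5 kPa.
Net ultimate: q_net = 1360.5 − 42.903 = 1317.6 kPa.
q_all(net) = 1317.6 / 2 = 658.78 kPa.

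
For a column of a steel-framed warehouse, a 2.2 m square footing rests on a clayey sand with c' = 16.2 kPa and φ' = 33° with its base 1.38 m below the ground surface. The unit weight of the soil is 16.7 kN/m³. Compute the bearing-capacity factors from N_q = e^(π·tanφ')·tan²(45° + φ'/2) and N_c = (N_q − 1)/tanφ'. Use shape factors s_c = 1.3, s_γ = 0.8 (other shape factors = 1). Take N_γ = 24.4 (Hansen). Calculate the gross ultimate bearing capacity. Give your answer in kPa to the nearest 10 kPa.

q_ult ≈ 1770 kPa

tan33° = 0.6494, so N_q = e^(π×0.6494)·tan²(61.5°) = 7.692 × 3.392 = 26.09.
N_c = (26.09 − 1)/tan33° = 38.64.
q = γ·D_f = 16.7 × 1.38 = 23.046 kPa.
c·N_c·s_c = 16.2 × 38.638 × 1.3 = 813.72 kPa
q·N_q = 23.046 × 26.092 = 601.32 kPa
0.5·γ·B·N_γ·s_γ = 0.5 × 16.7 × 2.2 × 24.4 × 0.8 = 358.58 kPa
q_ult = 813.72 + 601.32 + 358.58 = 1773.6 kPa.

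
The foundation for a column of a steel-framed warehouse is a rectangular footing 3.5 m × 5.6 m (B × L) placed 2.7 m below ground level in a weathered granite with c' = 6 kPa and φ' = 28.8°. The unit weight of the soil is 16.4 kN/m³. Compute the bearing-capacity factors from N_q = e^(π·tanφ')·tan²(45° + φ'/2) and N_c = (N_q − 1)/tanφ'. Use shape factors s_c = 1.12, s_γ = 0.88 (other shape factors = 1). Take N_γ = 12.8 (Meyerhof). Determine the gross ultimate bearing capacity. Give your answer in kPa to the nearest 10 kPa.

tan28.8° = 0.5498, so N_q = e^(π×0.5498)·tan²(59.4°) = 5.624 × 2.859 = 16.08.
N_c = (16.08 − 1)/tan28.8° = 27.43.
Effective surcharge at the founding depth q = γ·D_f = 16.4 × 2.7 = 44.28 kPa.
q_ult = c·N_c·s_c + q·N_q + 0.5·γ·B·N_γ·s_γ
     = 6 × 27.432 × 1.12 + 44.28 × 16.081 + 0.5 × 16.4 × 3.5 × 12.8 × 0.88
     = 184.34 + 712.07 + 323.28 = 1219.7 kPa.

q_ult ≈ 1220 kPa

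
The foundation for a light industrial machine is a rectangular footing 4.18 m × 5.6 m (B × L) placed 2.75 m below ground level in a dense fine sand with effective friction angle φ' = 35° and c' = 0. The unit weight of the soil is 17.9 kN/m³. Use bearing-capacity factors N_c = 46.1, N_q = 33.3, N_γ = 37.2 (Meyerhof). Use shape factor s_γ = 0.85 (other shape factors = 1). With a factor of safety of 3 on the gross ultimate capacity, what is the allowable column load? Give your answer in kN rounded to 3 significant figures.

P_all ≈ 22000 kN

q = γ·D_f = 17.9 × 2.75 = 49.225 kPa.
q·N_q = 49.225 × 33.3 = 1639.2 kPa
0.5·γ·B·N_γ·s_γ = 0.5 × 17.9 × 4.18 × 37.2 × 0.85 = 1182.9 kPa
q_ult = 1639.2 + 1182.9 = 2822.1 kPa.
Gross allowable pressure q_all = 2822.1 / 3 = 940.71 kPa.
Footing area = 23.408 m², so allowable column load = 940.71 × 23.408 = 22020 kN.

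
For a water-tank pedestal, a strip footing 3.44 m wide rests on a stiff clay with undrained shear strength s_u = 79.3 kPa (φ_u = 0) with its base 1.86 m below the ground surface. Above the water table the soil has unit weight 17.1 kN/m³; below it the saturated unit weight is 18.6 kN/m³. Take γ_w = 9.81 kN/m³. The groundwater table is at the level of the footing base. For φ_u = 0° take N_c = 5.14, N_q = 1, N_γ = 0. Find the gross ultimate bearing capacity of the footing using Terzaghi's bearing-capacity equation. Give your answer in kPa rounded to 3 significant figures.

Effective surcharge at the founding depth q = γ·D_f = 17.1 × 1.86 = 31.806 kPa.
q_ult = c·N_c + q·N_q
     = 79.3 × 5.14 + 31.806 × 1
     = 407.6 + 31.806 = 439.41 kPa.

q_ult ≈ 439 kPa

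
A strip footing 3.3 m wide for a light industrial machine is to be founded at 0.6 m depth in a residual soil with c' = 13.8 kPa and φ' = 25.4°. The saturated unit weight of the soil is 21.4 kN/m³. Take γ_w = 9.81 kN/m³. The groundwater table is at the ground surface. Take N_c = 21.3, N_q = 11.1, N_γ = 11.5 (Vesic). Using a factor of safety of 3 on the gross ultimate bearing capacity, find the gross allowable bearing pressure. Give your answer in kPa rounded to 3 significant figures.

q_all ≈ 197 kPa

With the water table at the surface the whole profile is submerged: γ' = 21.4 − 9.81 = 11.59 kN/m³, so q = γ'·D_f = 6.954 kPa; the same γ' applies in the ½γBN_γ term.
q_ult = c·N_c + q·N_q + 0.5·γ·B·N_γ
     = 13.8 × 21.3 + 6.954 × 11.1 + 0.5 × 11.59 × 3.3 × 11.5
     = 293.94 + 77.189 + 219.92 = 591.05 kPa.
q_all = 591.05 / 3 = 197.02 kPa.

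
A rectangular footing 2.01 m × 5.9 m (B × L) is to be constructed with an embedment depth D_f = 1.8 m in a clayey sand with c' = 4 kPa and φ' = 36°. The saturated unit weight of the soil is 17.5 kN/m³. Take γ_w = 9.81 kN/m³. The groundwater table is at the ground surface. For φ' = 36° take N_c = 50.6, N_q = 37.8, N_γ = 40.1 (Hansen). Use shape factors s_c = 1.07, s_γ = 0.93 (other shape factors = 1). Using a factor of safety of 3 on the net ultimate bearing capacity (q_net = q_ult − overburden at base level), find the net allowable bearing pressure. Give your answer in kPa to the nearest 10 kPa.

q_all(net) ≈ 340 kPa

Water table at ground surface, so effective unit weight γ' = 17.5 − 9.81 = 7.69 kN/m³ is used throughout; overburden q = 7.69 × 1.8 = 13.842 kPa; the same γ' applies in the ½γBN_γ term.
Cohesion term c·N_c·s_c = 4 × 50.6 × 1.07 = 216.57 kPa; surcharge term q·N_q = 13.842 × 37.8 = 523.23 kPa; self-weight term 0.5·γ·B·N_γ·s_γ = 0.5 × 7.69 × 2.01 × 40.1 × 0.93 = 288.22 kPa.
q_ult = 216.57 + 523.23 + 288.22 = 1028 kPa.
q_net = 1028 − 13.842 = 1014.2 kPa.
q_all(net) = 1014.2 / 3 = 338.06 kPa.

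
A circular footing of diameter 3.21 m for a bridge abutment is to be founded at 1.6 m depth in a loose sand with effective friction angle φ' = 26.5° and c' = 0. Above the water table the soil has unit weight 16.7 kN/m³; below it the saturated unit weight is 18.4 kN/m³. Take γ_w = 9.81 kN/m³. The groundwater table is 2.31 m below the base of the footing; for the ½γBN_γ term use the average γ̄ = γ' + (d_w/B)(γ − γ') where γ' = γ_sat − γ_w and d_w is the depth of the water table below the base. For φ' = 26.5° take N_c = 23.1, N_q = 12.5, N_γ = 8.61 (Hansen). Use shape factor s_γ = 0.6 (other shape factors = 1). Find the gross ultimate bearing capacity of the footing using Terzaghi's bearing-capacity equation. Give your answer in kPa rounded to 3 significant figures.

q_ult ≈ 454 kPa

Overburden at base level: q = 16.7 × 1.6 = 26.72 kPa.
The water table is 2.31 m below the base (< B = 3.21 m), so the ½γBN_γ term uses γ̄ = γ' + (d_w/B)(γ − γ') = 8.59 + (2.31/3.21)(16.7 − 8.59) = 14.426 kN/m³.
Surcharge term q·N_q = 26.72 × 12.5 = 334 kPa; self-weight term 0.5·γ·B·N_γ·s_γ = 0.5 × 14.426 × 3.21 × 8.61 × 0.6 = 119.61 kPa.
q_ult = 334 + 119.61 = 453.61 kPa.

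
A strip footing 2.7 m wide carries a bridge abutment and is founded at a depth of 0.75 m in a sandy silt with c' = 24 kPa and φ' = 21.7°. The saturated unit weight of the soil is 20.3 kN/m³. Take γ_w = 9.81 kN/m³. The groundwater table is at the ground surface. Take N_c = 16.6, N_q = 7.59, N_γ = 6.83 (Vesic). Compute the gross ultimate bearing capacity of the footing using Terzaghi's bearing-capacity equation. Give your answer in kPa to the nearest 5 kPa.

q_ult ≈ 555 kPa

Water table at ground surface, so effective unit weight γ' = 20.3 − 9.81 = 10.49 kN/m³ is used throughout; overburden q = 10.49 × 0.75 = 7.8675 kPa; the same γ' applies in the ½γBN_γ term.
Cohesion term c·N_c = 24 × 16.6 = 398.4 kPa; surcharge term q·N_q = 7.8675 × 7.59 = 59.714 kPa; self-weight term 0.5·γ·B·N_γ = 0.5 × 10.49 × 2.7 × 6.83 = 96.723 kPa.
q_ult = 398.4 + 59.714 + 96.723 = 554.84 kPa.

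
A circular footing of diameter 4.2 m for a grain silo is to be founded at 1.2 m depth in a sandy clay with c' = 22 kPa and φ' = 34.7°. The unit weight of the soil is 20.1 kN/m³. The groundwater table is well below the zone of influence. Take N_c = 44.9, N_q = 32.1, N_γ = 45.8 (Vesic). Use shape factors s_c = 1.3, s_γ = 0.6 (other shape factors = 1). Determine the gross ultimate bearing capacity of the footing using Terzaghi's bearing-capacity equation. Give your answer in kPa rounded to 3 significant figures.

Overburden at base level: q = 20.1 × 1.2 = 24.12 kPa.
Cohesion term c·N_c·s_c = 22 × 44.9 × 1.3 = 1284.1 kPa; surcharge term q·N_q = 24.12 × 32.1 = 774.25 kPa; self-weight term 0.5·γ·B·N_γ·s_γ = 0.5 × 20.1 × 4.2 × 45.8 × 0.6 = 1159.9 kPa.
q_ult = 1284.1 + 774.25 + 1159.9 = 3218.3 kPa.

q_ult ≈ 3220 kPa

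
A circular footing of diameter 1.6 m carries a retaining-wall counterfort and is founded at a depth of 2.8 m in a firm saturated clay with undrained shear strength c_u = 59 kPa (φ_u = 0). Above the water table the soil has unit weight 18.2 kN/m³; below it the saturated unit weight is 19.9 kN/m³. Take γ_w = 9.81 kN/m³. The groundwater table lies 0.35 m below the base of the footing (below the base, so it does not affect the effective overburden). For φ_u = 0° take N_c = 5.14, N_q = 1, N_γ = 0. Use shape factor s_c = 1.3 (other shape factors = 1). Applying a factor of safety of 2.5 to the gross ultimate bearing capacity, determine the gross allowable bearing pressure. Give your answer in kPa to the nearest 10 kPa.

Effective surcharge at the founding depth q = γ·D_f = 18.2 × 2.8 = 50.96 kPa.
q_ult = c·N_c·s_c + q·N_q
     = 59 × 5.14 × 1.3 + 50.96 × 1
     = 394.24 + 50.96 = 445.2 kPa.
q_all = q_ult / FS = 445.2 / 2.5 = 178.08 kPa.

q_all ≈ 180 kPa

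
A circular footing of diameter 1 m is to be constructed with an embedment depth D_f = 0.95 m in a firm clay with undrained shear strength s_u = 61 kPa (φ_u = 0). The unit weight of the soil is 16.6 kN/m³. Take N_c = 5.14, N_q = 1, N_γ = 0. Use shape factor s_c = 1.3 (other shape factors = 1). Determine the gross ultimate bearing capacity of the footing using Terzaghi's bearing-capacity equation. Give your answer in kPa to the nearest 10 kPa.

q = γ·D_f = 16.6 × 0.95 = 15.77 kPa.
c·N_c·s_c = 61 × 5.14 × 1.3 = 407.6 kPa
q·N_q = 15.77 × 1 = 15.77 kPa
q_ult = 407.6 + 15.77 = 423.37 kPa.

q_ult ≈ 420 kPa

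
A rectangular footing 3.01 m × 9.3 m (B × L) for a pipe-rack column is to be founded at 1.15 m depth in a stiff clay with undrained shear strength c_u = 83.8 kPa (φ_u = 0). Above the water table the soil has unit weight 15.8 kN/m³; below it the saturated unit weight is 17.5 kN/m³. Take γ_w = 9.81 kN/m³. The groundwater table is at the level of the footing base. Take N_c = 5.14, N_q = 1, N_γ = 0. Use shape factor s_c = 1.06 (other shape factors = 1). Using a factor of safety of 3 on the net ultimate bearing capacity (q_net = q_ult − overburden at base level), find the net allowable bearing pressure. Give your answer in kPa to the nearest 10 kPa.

q_all(net) ≈ 150 kPa

Effective surcharge at the founding depth q = γ·D_f = 15.8 × 1.15 = 18.17 kPa.
q_ult = c·N_c·s_c + q·N_q
     = 83.8 × 5.14 × 1.06 + 18.17 × 1
     = 456.58 + 18.17 = 474.75 kPa.
q_net = 474.75 − 18.17 = 456.58 kPa.
q_all(net) = 456.58 / 3 = 152.19 kPa.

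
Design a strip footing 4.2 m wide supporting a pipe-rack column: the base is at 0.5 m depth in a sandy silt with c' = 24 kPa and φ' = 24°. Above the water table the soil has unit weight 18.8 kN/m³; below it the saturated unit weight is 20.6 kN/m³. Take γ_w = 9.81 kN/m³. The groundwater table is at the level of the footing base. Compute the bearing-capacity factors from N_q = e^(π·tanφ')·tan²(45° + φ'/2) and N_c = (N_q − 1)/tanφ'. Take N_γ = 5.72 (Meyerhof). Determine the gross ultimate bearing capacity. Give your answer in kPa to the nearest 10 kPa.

tan24° = 0.4452, so N_q = e^(π×0.4452)·tan²(57°) = 4.05 × 2.371 = 9.6.
N_c = (9.6 − 1)/tan24° = 19.32.
Effective surcharge at the founding depth q = γ·D_f = 18.8 × 0.5 = 9.4 kPa.
The water table coincides with the base, so in the self-weight term γ → γ' = 10.79 kN/m³.
q_ult = c·N_c + q·N_q + 0.5·γ·B·N_γ
     = 24 × 19.324 + 9.4 × 9.6034 + 0.5 × 10.79 × 4.2 × 5.72
     = 463.76 + 90.272 + 129.61 = 683.65 kPa.

q_ult ≈ 680 kPa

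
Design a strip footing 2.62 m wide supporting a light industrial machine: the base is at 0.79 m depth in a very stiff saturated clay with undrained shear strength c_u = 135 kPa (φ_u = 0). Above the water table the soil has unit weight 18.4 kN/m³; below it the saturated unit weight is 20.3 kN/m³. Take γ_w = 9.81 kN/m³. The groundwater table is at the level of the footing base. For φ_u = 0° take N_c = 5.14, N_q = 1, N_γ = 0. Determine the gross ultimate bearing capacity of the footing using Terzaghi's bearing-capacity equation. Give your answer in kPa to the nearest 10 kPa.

q = γ·D_f = 18.4 × 0.79 = 14.536 kPa.
c·N_c = 135 × 5.14 = 693.9 kPa
q·N_q = 14.536 × 1 = 14.536 kPa
q_ult = 693.9 + 14.536 = 708.44 kPa.

q_ult ≈ 710 kPa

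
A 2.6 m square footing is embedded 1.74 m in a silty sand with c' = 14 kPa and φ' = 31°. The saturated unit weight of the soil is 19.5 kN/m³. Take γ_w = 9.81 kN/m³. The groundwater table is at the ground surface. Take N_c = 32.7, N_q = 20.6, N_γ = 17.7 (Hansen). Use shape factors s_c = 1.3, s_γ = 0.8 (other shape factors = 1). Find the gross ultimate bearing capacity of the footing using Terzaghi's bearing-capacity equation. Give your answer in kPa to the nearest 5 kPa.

With the water table at the surface the whole profile is submerged: γ' = 19.5 − 9.81 = 9.69 kN/m³, so q = γ'·D_f = 16.861 kPa; the same γ' applies in the ½γBN_γ term.
q_ult = c·N_c·s_c + q·N_q + 0.5·γ·B·N_γ·s_γ
     = 14 × 32.7 × 1.3 + 16.861 × 20.6 + 0.5 × 9.69 × 2.6 × 17.7 × 0.8
     = 595.14 + 347.33 + 178.37 = 1120.8 kPa.

q_ult ≈ 1120 kPa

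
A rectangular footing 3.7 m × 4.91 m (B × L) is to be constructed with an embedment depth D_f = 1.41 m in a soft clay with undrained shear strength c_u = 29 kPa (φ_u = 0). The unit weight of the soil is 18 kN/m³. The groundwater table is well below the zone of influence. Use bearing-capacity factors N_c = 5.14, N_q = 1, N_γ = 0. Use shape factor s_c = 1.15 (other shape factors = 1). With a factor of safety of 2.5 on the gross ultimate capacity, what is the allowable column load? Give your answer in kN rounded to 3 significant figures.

P_all ≈ 1430 kN

q = γ·D_f = 18 × 1.41 = 25.38 kPa.
c·N_c·s_c = 29 × 5.14 × 1.15 = 171.42 kPa
q·N_q = 25.38 × 1 = 25.38 kPa
q_ult = 171.42 + 25.38 = 196.8 kPa.
Gross allowable pressure q_all = 196.8 / 2.5 = 78.72 kPa.
Footing area = 18.167 m², so allowable column load = 78.72 × 18.167 = 1430.1 kN.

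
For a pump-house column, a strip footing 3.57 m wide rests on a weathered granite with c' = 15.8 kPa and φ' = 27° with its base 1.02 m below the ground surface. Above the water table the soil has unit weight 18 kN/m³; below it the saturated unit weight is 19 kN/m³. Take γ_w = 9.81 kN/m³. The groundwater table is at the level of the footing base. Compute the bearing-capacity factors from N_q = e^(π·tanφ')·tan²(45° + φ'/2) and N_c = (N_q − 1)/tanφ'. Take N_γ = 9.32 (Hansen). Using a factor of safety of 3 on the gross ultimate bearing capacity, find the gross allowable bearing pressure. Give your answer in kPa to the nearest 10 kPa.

N_q = e^(π·tan27°)·tan²(58.5°) = 13.2; N_c = (N_q − 1)/tanφ' = 23.94.
Effective surcharge at the founding depth q = γ·D_f = 18 × 1.02 = 18.36 kPa.
The water table coincides with the base, so in the self-weight term γ → γ' = 9.19 kN/m³.
q_ult = c·N_c + q·N_q + 0.5·γ·B·N_γ
     = 15.8 × 23.942 + 18.36 × 13.199 + 0.5 × 9.19 × 3.57 × 9.32
     = 378.29 + 242.34 + 152.89 = 773.51 kPa.
q_all = 773.51 / 3 = 257.84 kPa.

q_all ≈ 260 kPa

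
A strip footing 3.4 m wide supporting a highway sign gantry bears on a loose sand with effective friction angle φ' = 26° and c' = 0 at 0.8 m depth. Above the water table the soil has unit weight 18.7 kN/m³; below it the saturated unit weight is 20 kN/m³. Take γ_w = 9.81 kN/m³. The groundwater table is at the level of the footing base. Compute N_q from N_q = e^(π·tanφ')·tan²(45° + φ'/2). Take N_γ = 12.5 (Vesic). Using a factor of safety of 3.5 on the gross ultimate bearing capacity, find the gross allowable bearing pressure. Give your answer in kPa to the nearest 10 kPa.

N_q = e^(π·tan26°)·tan²(58°) = 11.85.
Overburden at base level: q = 18.7 × 0.8 = 14.96 kPa.
Below the base the soil is submerged, so the ½γBN_γ term uses γ' = 20 − 9.81 = 10.19 kN/m³.
Surcharge term q·N_q = 14.96 × 11.854 = 177.34 kPa; self-weight term 0.5·γ·B·N_γ = 0.5 × 10.19 × 3.4 × 12.5 = 216.54 kPa.
q_ult = 177.34 + 216.54 = 393.88 kPa.
q_all = 393.88 / 3.5 = 112.54 kPa.

q_all ≈ 110 kPa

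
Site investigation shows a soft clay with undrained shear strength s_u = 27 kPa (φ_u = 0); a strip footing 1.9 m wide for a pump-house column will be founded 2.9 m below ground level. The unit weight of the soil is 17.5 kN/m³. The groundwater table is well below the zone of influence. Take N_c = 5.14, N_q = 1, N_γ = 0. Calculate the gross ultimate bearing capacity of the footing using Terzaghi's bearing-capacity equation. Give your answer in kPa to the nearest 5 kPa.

q_ult ≈ 190 kPa

q = γ·D_f = 17.5 × 2.9 = 50.75 kPa.
c·N_c = 27 × 5.14 = 138.78 kPa
q·N_q = 50.75 × 1 = 50.75 kPa
q_ult = 138.78 + 50.75 = 189.53 kPa.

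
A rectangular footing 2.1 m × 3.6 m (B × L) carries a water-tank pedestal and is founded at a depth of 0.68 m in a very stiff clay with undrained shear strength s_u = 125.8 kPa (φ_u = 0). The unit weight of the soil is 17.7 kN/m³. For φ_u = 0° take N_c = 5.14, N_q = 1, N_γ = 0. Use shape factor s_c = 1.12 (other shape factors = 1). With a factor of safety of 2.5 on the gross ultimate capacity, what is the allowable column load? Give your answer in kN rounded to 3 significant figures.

P_all ≈ 2230 kN

q = γ·D_f = 17.7 × 0.68 = 12.036 kPa.
c·N_c·s_c = 125.8 × 5.14 × 1.12 = 724.21 kPa
q·N_q = 12.036 × 1 = 12.036 kPa
q_ult = 724.21 + 12.036 = 736.24 kPa.
Gross allowable pressure q_all = 736.24 / 2.5 = 294.5 kPa.
Footing area = 7.56 m², so allowable column load = 294.5 × 7.56 = 2226.4 kN.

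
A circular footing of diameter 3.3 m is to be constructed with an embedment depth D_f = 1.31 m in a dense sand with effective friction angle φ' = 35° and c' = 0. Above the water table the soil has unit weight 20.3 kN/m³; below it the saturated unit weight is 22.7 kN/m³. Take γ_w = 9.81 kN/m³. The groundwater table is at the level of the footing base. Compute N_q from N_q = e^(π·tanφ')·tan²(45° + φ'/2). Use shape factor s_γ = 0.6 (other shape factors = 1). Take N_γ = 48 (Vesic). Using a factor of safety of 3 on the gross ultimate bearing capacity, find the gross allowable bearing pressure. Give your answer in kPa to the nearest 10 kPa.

N_q = e^(π·tan35°)·tan²(62.5°) = 33.3.
q = γ·D_f = 20.3 × 1.31 = 26.593 kPa.
For the ½γBN_γ term take γ' = 22.7 − 9.81 = 12.89 kN/m³ (soil below base is submerged).
q·N_q = 26.593 × 33.296 = 885.44 kPa
0.5·γ·B·N_γ·s_γ = 0.5 × 12.89 × 3.3 × 48 × 0.6 = 612.53 kPa
q_ult = 885.44 + 612.53 = 1498 kPa.
q_all = 1498 / 3 = 499.33 kPa.

q_all ≈ 500 kPa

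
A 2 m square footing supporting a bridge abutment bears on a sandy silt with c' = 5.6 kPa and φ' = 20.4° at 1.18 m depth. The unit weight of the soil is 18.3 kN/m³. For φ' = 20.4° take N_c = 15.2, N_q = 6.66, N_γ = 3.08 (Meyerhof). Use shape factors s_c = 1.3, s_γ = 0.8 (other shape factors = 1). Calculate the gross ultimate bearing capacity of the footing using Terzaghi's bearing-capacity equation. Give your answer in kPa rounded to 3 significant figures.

q = γ·D_f = 18.3 × 1.18 = 21.594 kPa.
c·N_c·s_c = 5.6 × 15.2 × 1.3 = 110.66 kPa
q·N_q = 21.594 × 6.66 = 143.82 kPa
0.5·γ·B·N_γ·s_γ = 0.5 × 18.3 × 2 × 3.08 × 0.8 = 45.091 kPa
q_ult = 110.66 + 143.82 + 45.091 = 299.56 kPa.

q_ult ≈ 300 kPa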